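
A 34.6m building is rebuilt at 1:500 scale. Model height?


Model size = real / scale
= 34.6 / 500
= 0.0692 m

0.0692 m


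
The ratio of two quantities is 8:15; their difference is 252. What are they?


Let A = 8k, B = 15k.
15k - 8k = 252
7k = 252 → k = 252/7 = 36
A = 8×36 = 288, B = 15×36 = 540
= A = 288, B = 540

A = 288, B = 540


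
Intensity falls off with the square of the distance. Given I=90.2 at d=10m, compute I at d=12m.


I₁d₁² = I₂d₂²
I₂ = I₁ × (d₁/d₂)²
= 90.2 × (10/12)²
= 90.2 × 100/144
= 9020/144
≈ 62.6389

62.6389


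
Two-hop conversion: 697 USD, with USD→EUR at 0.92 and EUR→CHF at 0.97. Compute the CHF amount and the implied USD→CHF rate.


Step 1: 697 USD × 0.92 = 641.24 EUR
Step 2: 641.24 EUR × 0.97 = 622.00 CHF
Implied rate USD→CHF = 0.92 × 0.97 = 0.8924
= 622.00 CHF; implied rate 0.8924 CHF/USD

622.00 CHF; implied rate 0.8924 CHF/USD


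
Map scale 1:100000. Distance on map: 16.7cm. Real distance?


Real distance = map distance × scale
= 16.7cm × 100000
= 1670000 cm = 16700.0 m
= 16.700 km

16.700 km


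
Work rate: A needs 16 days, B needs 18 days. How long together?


Rate of A = 1/16 per day
Rate of B = 1/18 per day
Combined rate = 1/16 + 1/18 = 34/288 ≈ 0.1181 per day
Days = 1 / combined rate = 288/34
≈ 8.47 days

8.47 days


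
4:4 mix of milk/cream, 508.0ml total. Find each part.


Total parts = 4 + 4 = 8
milk: 508.0 × 4/8 = 254.0ml
cream: 508.0 × 4/8 = 254.0ml
= 254.0ml and 254.0ml

254.0ml and 254.0ml


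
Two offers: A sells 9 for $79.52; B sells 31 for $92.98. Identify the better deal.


Deal A: $79.52/9 = $8.8356/unit
Deal B: $92.98/31 = $2.9994/unit
B is cheaper per unit
= Deal B

Deal B


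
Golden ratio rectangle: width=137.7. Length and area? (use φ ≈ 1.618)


φ = (1 + √5) / 2 ≈ 1.618
Length = width × φ = 137.7 × 1.618 = 222.7986
≈ 222.80
Area = width × length = 137.7 × 222.7986 = 30679.36722 ≈ 30679.37
= Length: 222.80, Area: 30679.37

Length: 222.80, Area: 30679.37


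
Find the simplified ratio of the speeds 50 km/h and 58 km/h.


Ratio = 50:58
GCD = 2
Simplified = 25:29
Time ratio (same distance) = 29:25
Speed ratio = 25:29

25:29


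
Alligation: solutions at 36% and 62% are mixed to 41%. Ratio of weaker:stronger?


Let x parts of 36% mix with y parts of 62%.
36x + 62y = 41(x + y)
36x + 62y = 41x + 41y
x(36 - 41) = y(41 - 62)
x/y = (62 - 41)/(41 - 36) = 21/5
Simplify: 21:5
= 21:5

21:5


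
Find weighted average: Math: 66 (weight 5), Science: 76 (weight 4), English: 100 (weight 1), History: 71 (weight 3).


Numerator = 66×5 + 76×4 + 100×1 + 71×3
= 330 + 304 + 100 + 213
= 947
Total weight = 13
Weighted avg = 947/13
= 72.85

72.85


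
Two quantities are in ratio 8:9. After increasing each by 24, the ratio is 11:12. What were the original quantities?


Let A = 8k, B = 9k.
(8k + 24) / (9k + 24) = 11/12
Cross-multiply: 12(8k + 24) = 11(9k + 24)
96k + 288 = 99k + 264
96k - 99k = 264 - 288
-3k = -24
k = -24/-3 = 8
A = 8×8 = 64, B = 9×8 = 72
= A = 64, B = 72

A = 64, B = 72


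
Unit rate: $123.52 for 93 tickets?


Unit rate = total / quantity
= 123.52 / 93
= $1.33 per unit

$1.33 per unit


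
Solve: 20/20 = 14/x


Cross multiply: 20 × x = 20 × 14
20x = 280
x = 280 / 20
= 14.00

14.00


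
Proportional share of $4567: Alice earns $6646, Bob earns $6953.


Total income = 6646 + 6953 = $13599
Alice: $4567 × 6646/13599 = $2231.95
Bob: $4567 × 6953/13599 = $2335.05
= Alice: $2231.95, Bob: $2335.05

Alice: $2231.95, Bob: $2335.05


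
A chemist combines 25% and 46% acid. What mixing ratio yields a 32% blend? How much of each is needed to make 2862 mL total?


Let x parts of 25% mix with y parts of 46%.
25x + 46y = 32(x + y)
25x + 46y = 32x + 32y
x(25 - 32) = y(32 - 46)
x/y = (46 - 32)/(32 - 25) = 14/7
Simplify: 2:1
Total parts = 3; one part = 2862/3 = 954.00 mL
25% solution: 2×954.00 = 1908.00 mL
46% solution: 1×954.00 = 954.00 mL
= ratio 2:1; 1908.00 mL and 954.00 mL

ratio 2:1; 1908.00 mL and 954.00 mL


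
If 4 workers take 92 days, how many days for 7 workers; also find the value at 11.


Inverse proportion: x × y = constant
k = 4 × 92 = 368
At x=7: k/7 = 52.57
At x=11: k/11 = 33.45
= 52.57 and 33.45

52.57 and 33.45


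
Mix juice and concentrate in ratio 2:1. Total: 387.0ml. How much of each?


Total parts = 2 + 1 = 3
juice: 387.0 × 2/3 = 258.0ml
concentrate: 387.0 × 1/3 = 129.0ml
= 258.0ml and 129.0ml

258.0ml and 129.0ml


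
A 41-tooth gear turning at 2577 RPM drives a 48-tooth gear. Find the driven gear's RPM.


Gear ratio = 41:48 = 41:48
RPM_B = RPM_A × (teeth_A / teeth_B)
= 2577 × (41/48)
= 2201.2 RPM

2201.2 RPM


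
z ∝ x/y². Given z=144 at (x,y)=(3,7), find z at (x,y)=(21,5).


z = k·x/y²
Solve for k using the known point: k = z·y²/x = 144×49/3 = 7056/3 = 2352.0000
Now evaluate at x=21, y=5:
z = k × 21 / 25 = (7056 × 21) / (3 × 25) = 148176/75
= 1975.6800

1975.6800


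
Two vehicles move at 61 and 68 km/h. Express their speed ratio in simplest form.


Ratio = 61:68
GCD = 1
Simplified = 61:68
Time ratio (same distance) = 68:61
Speed ratio = 61:68

61:68


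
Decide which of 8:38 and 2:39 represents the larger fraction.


8/38 = 0.2105
2/39 = 0.0513
0.2105 > 0.0513, so 8:38 is greater
= 8:38

8:38


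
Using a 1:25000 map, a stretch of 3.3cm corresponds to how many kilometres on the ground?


Real distance = map distance × scale
= 3.3cm × 25000
= 82500 cm = 825.0 m
= 0.825 km

0.825 km


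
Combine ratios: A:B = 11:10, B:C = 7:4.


Match B: multiply A:B by 7 → 77:70
Multiply B:C by 10 → 70:40
Combined: 77:70:40
GCD = 1
= 77:70:40

77:70:40


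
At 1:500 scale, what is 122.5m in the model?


Model size = real / scale
= 122.5 / 500
= 0.2450 m

0.2450 m


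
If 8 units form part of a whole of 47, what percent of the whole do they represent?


Percentage = (part / whole) × 100
= (8 / 47) × 100
≈ 17.02%

17.02%


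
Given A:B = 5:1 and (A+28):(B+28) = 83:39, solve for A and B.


Let A = 5k, B = 1k.
(5k + 28) / (1k + 28) = 83/39
Cross-multiply: 39(5k + 28) = 83(1k + 28)
195k + 1092 = 83k + 2324
195k - 83k = 2324 - 1092
112k = 1232
k = 1232/112 = 11
A = 5×11 = 55, B = 1×11 = 11
= A = 55, B = 11

A = 55, B = 11


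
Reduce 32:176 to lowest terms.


GCD(32, 176) = 16
32/16 : 176/16
= 2:11

2:11


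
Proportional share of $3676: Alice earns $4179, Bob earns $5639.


Total income = 4179 + 5639 = $9818
Alice: $3676 × 4179/9818 = $1564.68
Bob: $3676 × 5639/9818 = $2111.32
= Alice: $1564.68, Bob: $2111.32

Alice: $1564.68, Bob: $2111.32


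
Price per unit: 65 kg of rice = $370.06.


Unit rate = total / quantity
= 370.06 / 65
= $5.69 per unit

$5.69 per unit


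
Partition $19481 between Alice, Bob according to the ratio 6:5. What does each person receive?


Total parts = 6 + 5 = 11
Alice: 19481 × 6/11 = 10626.00
Bob: 19481 × 5/11 = 8855.00
= Alice: $10626.00, Bob: $8855.00

Alice: $10626.00, Bob: $8855.00


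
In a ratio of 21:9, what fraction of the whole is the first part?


Total parts = 21 + 9 = 30
First part: 21/30 = 7/10
= 7/10

7/10


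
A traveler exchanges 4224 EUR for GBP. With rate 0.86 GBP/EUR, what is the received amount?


Amount × rate = 4224 × 0.86
= 3632.64 GBP

3632.64 GBP


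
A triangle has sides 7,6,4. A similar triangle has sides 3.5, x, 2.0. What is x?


Scale factor = 3.5/7 = 0.5
Missing side = 6 × 0.5
= 3.0

3.0


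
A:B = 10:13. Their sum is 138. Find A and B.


Let A = 10k, B = 13k.
10k + 13k = 138
23k = 138 → k = 138/23 = 6
A = 10×6 = 60, B = 13×6 = 78
= A = 60, B = 78

A = 60, B = 78


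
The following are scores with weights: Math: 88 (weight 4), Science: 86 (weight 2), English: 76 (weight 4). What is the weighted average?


Numerator = 88×4 + 86×2 + 76×4
= 352 + 172 + 304
= 828
Total weight = 10
Weighted avg = 828/10
= 82.80

82.80


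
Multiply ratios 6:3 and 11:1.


Compound ratio = (6×11) : (3×1)
= 66:3
GCD = 3
= 22:1

22:1


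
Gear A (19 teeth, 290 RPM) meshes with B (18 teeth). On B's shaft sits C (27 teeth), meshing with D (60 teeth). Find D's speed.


Stage 1: RPM_B = RPM_A × t_A/t_B = 290 × 19/18 = 5510/18 ≈ 306.11
B and C share a shaft → RPM_C = RPM_B
Stage 2: RPM_D = RPM_C × t_C/t_D = RPM_A × (t_A×t_C)/(t_B×t_D)
Overall ratio = (19×27)/(18×60) = 513/1080
RPM_D = 290 × 513/1080 = 148770/1080
= 137.75 RPM

137.75 RPM


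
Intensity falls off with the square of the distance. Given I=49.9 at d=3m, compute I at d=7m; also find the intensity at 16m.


I₁d₁² = I₂d₂²
I at 7m = 49.9 × (3/7)² = 49.9 × 9/49 = 449.1/49 ≈ 9.1653
I at 16m = 49.9 × (3/16)² = 49.9 × 9/256 = 449.1/256 ≈ 1.7543
= 9.1653 and 1.7543

9.1653 and 1.7543


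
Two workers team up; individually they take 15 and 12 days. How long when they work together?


Rate of A = 1/15 per day
Rate of B = 1/12 per day
Combined rate = 1/15 + 1/12 = 27/180 = 0.1500 per day
Days = 1 / combined rate = 180/27
≈ 6.67 days

6.67 days


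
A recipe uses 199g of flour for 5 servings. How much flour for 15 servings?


Direct proportion: y/x = constant
k = 199/5 = 39.8000
y₂ = k × 15 = 199 × 15 / 5 = 2985/5
= 597.00

597.00


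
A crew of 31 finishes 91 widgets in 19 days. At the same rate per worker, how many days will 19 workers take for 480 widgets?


Days ∝ work / workers, so d₂ = d₁ × (m₁/m₂) × (w₂/w₁)
Workers factor (inverse): 31/19 ≈ 1.6316
Work factor (direct): 480/91 ≈ 5.2747
d₂ = 19 × 31/19 × 480/91 = (19 × 31 × 480) / (19 × 91) = 282720/1729
≈ 163.52 days

163.52 days


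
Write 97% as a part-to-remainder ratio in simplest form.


97% means 97 parts out of 100; remainder = 3
Part : remainder = 97:3
GCD = 1
= 97:3

97:3


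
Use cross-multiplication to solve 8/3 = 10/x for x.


Cross multiply: 8 × x = 3 × 10
8x = 30
x = 30 / 8
= 3.75

3.75


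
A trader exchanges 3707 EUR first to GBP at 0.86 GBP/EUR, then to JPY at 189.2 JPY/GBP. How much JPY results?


Step 1: 3707 EUR × 0.86 = 3188.02 GBP
Step 2: 3188.02 GBP × 189.2 = 603173.38 JPY
Implied rate EUR→JPY = 0.86 × 189.2 = 162.7120
= 603173.38 JPY

603173.38 JPY


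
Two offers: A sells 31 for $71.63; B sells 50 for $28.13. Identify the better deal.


Deal A: $71.63/31 = $2.3106/unit
Deal B: $28.13/50 = $0.5626/unit
B is cheaper per unit
= Deal B

Deal B


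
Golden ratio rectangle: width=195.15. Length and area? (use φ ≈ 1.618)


φ = (1 + √5) / 2 ≈ 1.618
Length = width × φ = 195.15 × 1.618 = 315.7527
≈ 315.75
Area = width × length = 195.15 × 315.7527 = 61619.139405 ≈ 61619.14
= Length: 315.75, Area: 61619.14

Length: 315.75, Area: 61619.14


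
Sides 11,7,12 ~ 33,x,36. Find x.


Scale factor = 33/11 = 3
Missing side = 7 × 3
= 21.0

21.0


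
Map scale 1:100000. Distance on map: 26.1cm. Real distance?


Real distance = map distance × scale
= 26.1cm × 100000
= 2610000 cm = 26100.0 m
= 26.100 km

26.100 km


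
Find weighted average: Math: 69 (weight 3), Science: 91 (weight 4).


Numerator = 69×3 + 91×4
= 207 + 364
= 571
Total weight = 7
Weighted avg = 571/7
= 81.57

81.57


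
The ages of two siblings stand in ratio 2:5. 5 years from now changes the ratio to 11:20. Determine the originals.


Let A = 2k, B = 5k.
(2k + 5) / (5k + 5) = 11/20
Cross-multiply: 20(2k + 5) = 11(5k + 5)
40k + 100 = 55k + 55
40k - 55k = 55 - 100
-15k = -45
k = -45/-15 = 3
A = 2×3 = 6, B = 5×3 = 15
= A = 6, B = 15

A = 6, B = 15


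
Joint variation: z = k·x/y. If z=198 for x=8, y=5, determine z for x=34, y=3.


z = k·x/y
Solve for k using the known point: k = z·y/x = 198×5/8 = 990/8 = 123.7500
Now evaluate at x=34, y=3:
z = k × 34 / 3 = (990 × 34) / (8 × 3) = 33660/24
= 1402.5000

1402.5000


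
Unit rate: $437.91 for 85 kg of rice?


Unit rate = total / quantity
= 437.91 / 85
= $5.15 per unit

$5.15 per unit


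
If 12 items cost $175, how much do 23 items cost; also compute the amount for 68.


Direct proportion: y/x = constant
k = 175/12 ≈ 14.5833
y at x=23: k × 23 = 175 × 23 / 12 = 4025/12 ≈ 335.42
y at x=68: k × 68 = 175 × 68 / 12 = 11900/12 ≈ 991.67
= 335.42 and 991.67

335.42 and 991.67


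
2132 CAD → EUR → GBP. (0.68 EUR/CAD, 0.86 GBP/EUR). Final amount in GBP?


Step 1: 2132 CAD × 0.68 = 1449.76 EUR
Step 2: 1449.76 EUR × 0.86 = 1246.79 GBP
Implied rate CAD→GBP = 0.68 × 0.86 = 0.5848
= 1246.79 GBP

1246.79 GBP


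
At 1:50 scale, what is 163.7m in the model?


Model size = real / scale
= 163.7 / 50
= 3.2740 m

3.2740 m


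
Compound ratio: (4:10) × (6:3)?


Compound ratio = (4×6) : (10×3)
= 24:30
GCD = 6
= 4:5

4:5


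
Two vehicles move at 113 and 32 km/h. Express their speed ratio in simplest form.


Ratio = 113:32
GCD = 1
Simplified = 113:32
Time ratio (same distance) = 32:113
Speed ratio = 113:32

113:32


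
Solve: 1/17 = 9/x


Cross multiply: 1 × x = 17 × 9
1x = 153
x = 153 / 1
= 153.00

153.00


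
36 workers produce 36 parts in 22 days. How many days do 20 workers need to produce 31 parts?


Days ∝ work / workers, so d₂ = d₁ × (m₁/m₂) × (w₂/w₁)
Workers factor (inverse): 36/20 = 1.8000
Work factor (direct): 31/36 ≈ 0.8611
d₂ = 22 × 36/20 × 31/36 = (22 × 36 × 31) / (20 × 36) = 24552/720
= 34.10 days

34.10 days


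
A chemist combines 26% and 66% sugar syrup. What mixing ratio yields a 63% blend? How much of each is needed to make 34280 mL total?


Let x parts of 26% mix with y parts of 66%.
26x + 66y = 63(x + y)
26x + 66y = 63x + 63y
x(26 - 63) = y(63 - 66)
x/y = (66 - 63)/(63 - 26) = 3/37
Simplify: 3:37
Total parts = 40; one part = 34280/40 = 857.00 mL
26% solution: 3×857.00 = 2571.00 mL
66% solution: 37×857.00 = 31709.00 mL
= ratio 3:37; 2571.00 mL and 31709.00 mL

ratio 3:37; 2571.00 mL and 31709.00 mL


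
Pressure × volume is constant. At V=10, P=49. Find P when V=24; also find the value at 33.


Inverse proportion: x × y = constant
k = 10 × 49 = 490
At x=24: k/24 = 20.42
At x=33: k/33 = 14.85
= 20.42 and 14.85

20.42 and 14.85


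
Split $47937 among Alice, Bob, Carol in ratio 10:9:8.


Total parts = 10 + 9 + 8 = 27
Alice: 47937 × 10/27 = 17754.44
Bob: 47937 × 9/27 = 15979.00
Carol: 47937 × 8/27 = 14203.56
= Alice: $17754.44, Bob: $15979.00, Carol: $14203.56

Alice: $17754.44, Bob: $15979.00, Carol: $14203.56


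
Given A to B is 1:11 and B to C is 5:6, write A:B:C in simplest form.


Match B: multiply A:B by 5 → 5:55
Multiply B:C by 11 → 55:66
Combined: 5:55:66
GCD = 1
= 5:55:66

5:55:66


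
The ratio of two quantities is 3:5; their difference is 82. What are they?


Let A = 3k, B = 5k.
5k - 3k = 82
2k = 82 → k = 82/2 = 41
A = 3×41 = 123, B = 5×41 = 205
= A = 123, B = 205

A = 123, B = 205


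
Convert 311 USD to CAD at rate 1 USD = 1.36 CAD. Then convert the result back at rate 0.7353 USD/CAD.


Amount × rate = 311 × 1.36 = 422.96 CAD
Round-trip: 422.96 × 0.7353 = 311.00 USD
= 422.96 CAD, then 311.00 USD

422.96 CAD, then 311.00 USD


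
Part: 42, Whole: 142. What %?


Percentage = (part / whole) × 100
= (42 / 142) × 100
≈ 29.58%

29.58%


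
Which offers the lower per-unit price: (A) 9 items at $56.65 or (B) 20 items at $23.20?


Deal A: $56.65/9 = $6.2944/unit
Deal B: $23.20/20 = $1.1600/unit
B is cheaper per unit
= Deal B

Deal B


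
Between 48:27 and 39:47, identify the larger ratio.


48/27 = 1.7778
39/47 = 0.8298
1.7778 > 0.8298, so 48:27 is greater
= 48:27

48:27


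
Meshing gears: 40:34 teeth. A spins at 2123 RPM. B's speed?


Gear ratio = 40:34 = 20:17
RPM_B = RPM_A × (teeth_A / teeth_B)
= 2123 × (40/34)
= 2497.6 RPM

2497.6 RPM


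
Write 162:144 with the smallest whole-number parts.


GCD(162, 144) = 18
162/18 : 144/18
= 9:8

9:8


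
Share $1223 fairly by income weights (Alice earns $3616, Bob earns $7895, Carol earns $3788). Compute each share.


Total income = 3616 + 7895 + 3788 = $15299
Alice: $1223 × 3616/15299 = $289.06
Bob: $1223 × 7895/15299 = $631.13
Carol: $1223 × 3788/15299 = $302.81
= Alice: $289.06, Bob: $631.13, Carol: $302.81

Alice: $289.06, Bob: $631.13, Carol: $302.81


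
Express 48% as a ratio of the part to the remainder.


48% means 48 parts out of 100; remainder = 52
Part : remainder = 48:52
GCD = 4
= 12:13

12:13


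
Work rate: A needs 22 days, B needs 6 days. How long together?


Rate of A = 1/22 per day
Rate of B = 1/6 per day
Combined rate = 1/22 + 1/6 = 28/132 ≈ 0.2121 per day
Days = 1 / combined rate = 132/28
≈ 4.71 days

4.71 days


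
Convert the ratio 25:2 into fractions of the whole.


Total parts = 25 + 2 = 27
First part: 25/27 = 25/27
Second part: 2/27 = 2/27
= 25/27 and 2/27

25/27 and 2/27


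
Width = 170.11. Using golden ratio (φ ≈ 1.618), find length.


φ = (1 + √5) / 2 ≈ 1.618
Length = width × φ = 170.11 × 1.618 = 275.23798
≈ 275.24

275.24


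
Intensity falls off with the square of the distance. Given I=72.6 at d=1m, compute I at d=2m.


I₁d₁² = I₂d₂²
I₂ = I₁ × (d₁/d₂)²
= 72.6 × (1/2)²
= 72.6 × 1/4
= 72.6/4
= 18.1500

18.1500


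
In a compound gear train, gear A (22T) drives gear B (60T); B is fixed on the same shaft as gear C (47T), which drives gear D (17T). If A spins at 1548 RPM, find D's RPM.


Stage 1: RPM_B = RPM_A × t_A/t_B = 1548 × 22/60 = 34056/60 = 567.60
B and C share a shaft → RPM_C = RPM_B
Stage 2: RPM_D = RPM_C × t_C/t_D = RPM_A × (t_A×t_C)/(t_B×t_D)
Overall ratio = (22×47)/(60×17) = 1034/1020
RPM_D = 1548 × 1034/1020 = 1600632/1020
≈ 1569.25 RPM

1569.25 RPM


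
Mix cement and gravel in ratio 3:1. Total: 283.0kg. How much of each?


Total parts = 3 + 1 = 4
cement: 283.0 × 3/4 = 212.3kg
gravel: 283.0 × 1/4 = 70.8kg
= 212.3kg and 70.8kg

212.3kg and 70.8kg


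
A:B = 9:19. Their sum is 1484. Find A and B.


Let A = 9k, B = 19k.
9k + 19k = 1484
28k = 1484 → k = 1484/28 = 53
A = 9×53 = 477, B = 19×53 = 1007
= A = 477, B = 1007

A = 477, B = 1007


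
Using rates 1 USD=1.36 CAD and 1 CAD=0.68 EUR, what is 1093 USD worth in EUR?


Step 1: 1093 USD × 1.36 = 1486.48 CAD
Step 2: 1486.48 CAD × 0.68 = 1010.81 EUR
Implied rate USD→EUR = 1.36 × 0.68 = 0.9248
= 1010.81 EUR

1010.81 EUR


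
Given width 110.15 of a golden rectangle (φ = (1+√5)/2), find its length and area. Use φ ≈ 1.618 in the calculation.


φ = (1 + √5) / 2 ≈ 1.618
Length = width × φ = 110.15 × 1.618 = 178.2227
≈ 178.22
Area = width × length = 110.15 × 178.2227 = 19631.230405 ≈ 19631.23
= Length: 178.22, Area: 19631.23

Length: 178.22, Area: 19631.23


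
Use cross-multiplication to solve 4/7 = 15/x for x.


Cross multiply: 4 × x = 7 × 15
4x = 105
x = 105 / 4
= 26.25

26.25


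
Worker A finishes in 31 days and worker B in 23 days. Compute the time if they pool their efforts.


Rate of A = 1/31 per day
Rate of B = 1/23 per day
Combined rate = 1/31 + 1/23 = 54/713 ≈ 0.0757 per day
Days = 1 / combined rate = 713/54
≈ 13.20 days

13.20 days


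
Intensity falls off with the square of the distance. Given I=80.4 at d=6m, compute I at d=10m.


I₁d₁² = I₂d₂²
I₂ = I₁ × (d₁/d₂)²
= 80.4 × (6/10)²
= 80.4 × 36/100
= 2894.4/100
= 28.9440

28.9440


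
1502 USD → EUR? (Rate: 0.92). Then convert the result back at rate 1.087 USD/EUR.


Amount × rate = 1502 × 0.92 = 1381.84 EUR
Round-trip: 1381.84 × 1.087 = 1502.06 USD
= 1381.84 EUR, then 1502.06 USD

1381.84 EUR, then 1502.06 USD


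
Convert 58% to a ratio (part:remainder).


58% means 58 parts out of 100; remainder = 42
Part : remainder = 58:42
GCD = 2
= 29:21

29:21


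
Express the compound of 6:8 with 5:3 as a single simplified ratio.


Compound ratio = (6×5) : (8×3)
= 30:24
GCD = 6
= 5:4

5:4


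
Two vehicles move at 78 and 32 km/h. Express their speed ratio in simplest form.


Ratio = 78:32
GCD = 2
Simplified = 39:16
Time ratio (same distance) = 16:39
Speed ratio = 39:16

39:16


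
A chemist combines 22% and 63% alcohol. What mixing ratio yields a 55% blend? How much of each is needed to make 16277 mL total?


Let x parts of 22% mix with y parts of 63%.
22x + 63y = 55(x + y)
22x + 63y = 55x + 55y
x(22 - 55) = y(55 - 63)
x/y = (63 - 55)/(55 - 22) = 8/33
Simplify: 8:33
Total parts = 41; one part = 16277/41 = 397.00 mL
22% solution: 8×397.00 = 3176.00 mL
63% solution: 33×397.00 = 13101.00 mL
= ratio 8:33; 3176.00 mL and 13101.00 mL

ratio 8:33; 3176.00 mL and 13101.00 mL


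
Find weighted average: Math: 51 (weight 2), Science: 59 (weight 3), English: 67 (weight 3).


Numerator = 51×2 + 59×3 + 67×3
= 102 + 177 + 201
= 480
Total weight = 8
Weighted avg = 480/8
= 60.00

60.00


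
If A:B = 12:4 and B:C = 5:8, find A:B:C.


Match B: multiply A:B by 5 → 60:20
Multiply B:C by 4 → 20:32
Combined: 60:20:32
GCD = 4
= 15:5:8

15:5:8


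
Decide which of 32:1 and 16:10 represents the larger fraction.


32/1 = 32.0000
16/10 = 1.6000
32.0000 > 1.6000, so 32:1 is greater
= 32:1

32:1


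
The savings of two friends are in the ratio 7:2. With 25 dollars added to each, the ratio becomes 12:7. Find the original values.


Let A = 7k, B = 2k.
(7k + 25) / (2k + 25) = 12/7
Cross-multiply: 7(7k + 25) = 12(2k + 25)
49k + 175 = 24k + 300
49k - 24k = 300 - 175
25k = 125
k = 125/25 = 5
A = 7×5 = 35, B = 2×5 = 10
= A = 35, B = 10

A = 35, B = 10


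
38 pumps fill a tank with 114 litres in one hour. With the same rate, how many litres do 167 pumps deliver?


Direct proportion: y/x = constant
k = 114/38 = 3.0000
y₂ = k × 167 = 114 × 167 / 38 = 19038/38
= 501.00

501.00


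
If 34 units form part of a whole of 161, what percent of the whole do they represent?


Percentage = (part / whole) × 100
= (34 / 161) × 100
≈ 21.12%

21.12%


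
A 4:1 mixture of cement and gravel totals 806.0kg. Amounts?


Total parts = 4 + 1 = 5
cement: 806.0 × 4/5 = 644.8kg
gravel: 806.0 × 1/5 = 161.2kg
= 644.8kg and 161.2kg

644.8kg and 161.2kg


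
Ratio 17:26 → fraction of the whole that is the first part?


Total parts = 17 + 26 = 43
First part: 17/43 = 17/43
= 17/43

17/43


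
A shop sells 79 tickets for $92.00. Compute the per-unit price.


Unit rate = total / quantity
= 92.00 / 79
= $1.16 per unit

$1.16 per unit


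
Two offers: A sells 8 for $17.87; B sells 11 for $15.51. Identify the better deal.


Deal A: $17.87/8 = $2.2338/unit
Deal B: $15.51/11 = $1.4100/unit
B is cheaper per unit
= Deal B

Deal B


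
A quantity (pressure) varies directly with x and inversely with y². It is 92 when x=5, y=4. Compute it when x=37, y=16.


z = k·x/y²
Solve for k using the known point: k = z·y²/x = 92×16/5 = 1472/5 = 294.4000
Now evaluate at x=37, y=16:
z = k × 37 / 256 = (1472 × 37) / (5 × 256) = 54464/1280
= 42.5500

42.5500


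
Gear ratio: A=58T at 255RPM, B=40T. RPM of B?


Gear ratio = 58:40 = 29:20
RPM_B = RPM_A × (teeth_A / teeth_B)
= 255 × (58/40)
= 369.8 RPM

369.8 RPM


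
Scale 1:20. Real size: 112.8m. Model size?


Model size = real / scale
= 112.8 / 20
= 5.6400 m

5.6400 m


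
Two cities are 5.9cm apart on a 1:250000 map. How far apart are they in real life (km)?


Real distance = map distance × scale
= 5.9cm × 250000
= 1475000 cm = 14750.0 m
= 14.750 km

14.750 km


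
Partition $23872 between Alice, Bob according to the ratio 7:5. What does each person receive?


Total parts = 7 + 5 = 12
Alice: 23872 × 7/12 = 13925.33
Bob: 23872 × 5/12 = 9946.67
= Alice: $13925.33, Bob: $9946.67

Alice: $13925.33, Bob: $9946.67


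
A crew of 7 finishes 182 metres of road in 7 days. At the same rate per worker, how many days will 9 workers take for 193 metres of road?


Days ∝ work / workers, so d₂ = d₁ × (m₁/m₂) × (w₂/w₁)
Workers factor (inverse): 7/9 ≈ 0.7778
Work factor (direct): 193/182 ≈ 1.0604
d₂ = 7 × 7/9 × 193/182 = (7 × 7 × 193) / (9 × 182) = 9457/1638
≈ 5.77 days

5.77 days


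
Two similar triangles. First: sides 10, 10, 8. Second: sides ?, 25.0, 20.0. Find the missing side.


Scale factor = 25.0/10 = 2.5
Missing side = 10 × 2.5
= 25.0

25.0


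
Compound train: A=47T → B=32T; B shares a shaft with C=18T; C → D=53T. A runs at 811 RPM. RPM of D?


Stage 1: RPM_B = RPM_A × t_A/t_B = 811 × 47/32 = 38117/32 ≈ 1191.16
B and C share a shaft → RPM_C = RPM_B
Stage 2: RPM_D = RPM_C × t_C/t_D = RPM_A × (t_A×t_C)/(t_B×t_D)
Overall ratio = (47×18)/(32×53) = 846/1696
RPM_D = 811 × 846/1696 = 686106/1696
≈ 404.54 RPM

404.54 RPM


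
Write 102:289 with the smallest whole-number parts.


GCD(102, 289) = 17
102/17 : 289/17
= 6:17

6:17


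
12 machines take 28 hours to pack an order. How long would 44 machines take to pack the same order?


Inverse proportion: x × y = constant
k = 12 × 28 = 336
y₂ = k / 44 = 336 / 44
= 7.64

7.64


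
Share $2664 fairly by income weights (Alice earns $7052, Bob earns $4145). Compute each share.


Total income = 7052 + 4145 = $11197
Alice: $2664 × 7052/11197 = $1677.82
Bob: $2664 × 4145/11197 = $986.18
= Alice: $1677.82, Bob: $986.18

Alice: $1677.82, Bob: $986.18


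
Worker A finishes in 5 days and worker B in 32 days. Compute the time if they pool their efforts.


Rate of A = 1/5 per day
Rate of B = 1/32 per day
Combined rate = 1/5 + 1/32 = 37/160 ≈ 0.2313 per day
Days = 1 / combined rate = 160/37
≈ 4.32 days

4.32 days


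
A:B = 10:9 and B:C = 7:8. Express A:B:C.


Match B: multiply A:B by 7 → 70:63
Multiply B:C by 9 → 63:72
Combined: 70:63:72
GCD = 1
= 70:63:72

70:63:72


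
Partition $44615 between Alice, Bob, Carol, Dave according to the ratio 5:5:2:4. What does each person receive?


Total parts = 5 + 5 + 2 + 4 = 16
Alice: 44615 × 5/16 = 13942.19
Bob: 44615 × 5/16 = 13942.19
Carol: 44615 × 2/16 = 5576.88
Dave: 44615 × 4/16 = 11153.75
= Alice: $13942.19, Bob: $13942.19, Carol: $5576.88, Dave: $11153.75

Alice: $13942.19, Bob: $13942.19, Carol: $5576.88, Dave: $11153.75


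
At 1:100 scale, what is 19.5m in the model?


Model size = real / scale
= 19.5 / 100
= 0.1950 m

0.1950 m


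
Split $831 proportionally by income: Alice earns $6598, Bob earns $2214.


Total income = 6598 + 2214 = $8812
Alice: $831 × 6598/8812 = $622.21
Bob: $831 × 2214/8812 = $208.79
= Alice: $622.21, Bob: $208.79

Alice: $622.21, Bob: $208.79


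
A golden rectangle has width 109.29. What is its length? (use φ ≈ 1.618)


φ = (1 + √5) / 2 ≈ 1.618
Length = width × φ = 109.29 × 1.618 = 176.83122
≈ 176.83

176.83


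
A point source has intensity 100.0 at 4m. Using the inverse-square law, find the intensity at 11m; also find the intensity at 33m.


I₁d₁² = I₂d₂²
I at 11m = 100.0 × (4/11)² = 100.0 × 16/121 = 1600/121 ≈ 13.2231
I at 33m = 100.0 × (4/33)² = 100.0 × 16/1089 = 1600/1089 ≈ 1.4692
= 13.2231 and 1.4692

13.2231 and 1.4692


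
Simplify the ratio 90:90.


GCD(90, 90) = 90
90/90 : 90/90
= 1:1

1:1


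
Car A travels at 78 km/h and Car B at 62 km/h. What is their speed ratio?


Ratio = 78:62
GCD = 2
Simplified = 39:31
Time ratio (same distance) = 31:39
Speed ratio = 39:31

39:31


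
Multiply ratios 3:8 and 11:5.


Compound ratio = (3×11) : (8×5)
= 33:40
GCD = 1
= 33:40

33:40


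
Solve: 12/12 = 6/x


Cross multiply: 12 × x = 12 × 6
12x = 72
x = 72 / 12
= 6.00

6.00


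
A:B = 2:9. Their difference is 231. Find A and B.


Let A = 2k, B = 9k.
9k - 2k = 231
7k = 231 → k = 231/7 = 33
A = 2×33 = 66, B = 9×33 = 297
= A = 66, B = 297

A = 66, B = 297


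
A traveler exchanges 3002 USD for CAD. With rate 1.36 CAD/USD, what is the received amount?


Amount × rate = 3002 × 1.36
= 4082.72 CAD

4082.72 CAD


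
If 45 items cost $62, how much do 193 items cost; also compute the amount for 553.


Direct proportion: y/x = constant
k = 62/45 ≈ 1.3778
y at x=193: k × 193 = 62 × 193 / 45 = 11966/45 ≈ 265.91
y at x=553: k × 553 = 62 × 553 / 45 = 34286/45 ≈ 761.91
= 265.91 and 761.91

265.91 and 761.91


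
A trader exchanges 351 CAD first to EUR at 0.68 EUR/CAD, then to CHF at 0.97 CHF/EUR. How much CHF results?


Step 1: 351 CAD × 0.68 = 238.68 EUR
Step 2: 238.68 EUR × 0.97 = 231.52 CHF
Implied rate CAD→CHF = 0.68 × 0.97 = 0.6596
= 231.52 CHF

231.52 CHF


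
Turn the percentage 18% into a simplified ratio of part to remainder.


18% means 18 parts out of 100; remainder = 82
Part : remainder = 18:82
GCD = 2
= 9:41

9:41


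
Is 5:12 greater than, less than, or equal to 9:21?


5/12 = 0.4167
9/21 = 0.4286
0.4167 < 0.4286, so 5:12 is less
= less than

less than


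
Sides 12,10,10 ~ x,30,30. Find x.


Scale factor = 30/10 = 3
Missing side = 12 × 3
= 36.0

36.0


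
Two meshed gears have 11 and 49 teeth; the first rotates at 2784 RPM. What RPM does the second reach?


Gear ratio = 11:49 = 11:49
RPM_B = RPM_A × (teeth_A / teeth_B)
= 2784 × (11/49)
= 625.0 RPM

625.0 RPM


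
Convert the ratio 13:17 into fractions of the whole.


Total parts = 13 + 17 = 30
First part: 13/30 = 13/30
Second part: 17/30 = 17/30
= 13/30 and 17/30

13/30 and 17/30


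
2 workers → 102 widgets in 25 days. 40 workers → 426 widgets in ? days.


Days ∝ work / workers, so d₂ = d₁ × (m₁/m₂) × (w₂/w₁)
Workers factor (inverse): 2/40 = 0.0500
Work factor (direct): 426/102 ≈ 4.1765
d₂ = 25 × 2/40 × 426/102 = (25 × 2 × 426) / (40 × 102) = 21300/4080
≈ 5.22 days

5.22 days


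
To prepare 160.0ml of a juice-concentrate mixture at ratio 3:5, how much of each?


Total parts = 3 + 5 = 8
juice: 160.0 × 3/8 = 60.0ml
concentrate: 160.0 × 5/8 = 100.0ml
= 60.0ml and 100.0ml

60.0ml and 100.0ml


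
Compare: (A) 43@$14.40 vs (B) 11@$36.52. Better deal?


Deal A: $14.40/43 = $0.3349/unit
Deal B: $36.52/11 = $3.3200/unit
A is cheaper per unit
= Deal A

Deal A


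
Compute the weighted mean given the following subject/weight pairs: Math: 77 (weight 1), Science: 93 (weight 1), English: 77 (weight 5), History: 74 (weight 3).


Numerator = 77×1 + 93×1 + 77×5 + 74×3
= 77 + 93 + 385 + 222
= 777
Total weight = 10
Weighted avg = 777/10
= 77.70

77.70


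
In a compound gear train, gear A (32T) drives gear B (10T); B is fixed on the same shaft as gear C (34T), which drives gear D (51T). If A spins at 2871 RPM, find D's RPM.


Stage 1: RPM_B = RPM_A × t_A/t_B = 2871 × 32/10 = 91872/10 = 9187.20
B and C share a shaft → RPM_C = RPM_B
Stage 2: RPM_D = RPM_C × t_C/t_D = RPM_A × (t_A×t_C)/(t_B×t_D)
Overall ratio = (32×34)/(10×51) = 1088/510
RPM_D = 2871 × 1088/510 = 3123648/510
= 6124.80 RPM

6124.80 RPM


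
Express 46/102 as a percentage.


Percentage = (part / whole) × 100
= (46 / 102) × 100
≈ 45.10%

45.10%


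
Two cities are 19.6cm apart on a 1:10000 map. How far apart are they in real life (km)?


Real distance = map distance × scale
= 19.6cm × 10000
= 196000 cm = 1960.0 m
= 1.960 km

1.960 km


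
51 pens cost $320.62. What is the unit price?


Unit rate = total / quantity
= 320.62 / 51
= $6.29 per unit

$6.29 per unit


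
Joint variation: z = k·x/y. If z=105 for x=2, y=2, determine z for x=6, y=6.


z = k·x/y
Solve for k using the known point: k = z·y/x = 105×2/2 = 210/2 = 105.0000
Now evaluate at x=6, y=6:
z = k × 6 / 6 = (210 × 6) / (2 × 6) = 1260/12
= 105.0000

105.0000


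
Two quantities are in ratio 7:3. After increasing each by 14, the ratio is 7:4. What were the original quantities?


Let A = 7k, B = 3k.
(7k + 14) / (3k + 14) = 7/4
Cross-multiply: 4(7k + 14) = 7(3k + 14)
28k + 56 = 21k + 98
28k - 21k = 98 - 56
7k = 42
k = 42/7 = 6
A = 7×6 = 42, B = 3×6 = 18
= A = 42, B = 18

A = 42, B = 18


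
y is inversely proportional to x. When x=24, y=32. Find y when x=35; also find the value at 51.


Inverse proportion: x × y = constant
k = 24 × 32 = 768
At x=35: k/35 = 21.94
At x=51: k/51 = 15.06
= 21.94 and 15.06

21.94 and 15.06


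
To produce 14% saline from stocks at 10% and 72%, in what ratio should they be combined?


Let x parts of 10% mix with y parts of 72%.
10x + 72y = 14(x + y)
10x + 72y = 14x + 14y
x(10 - 14) = y(14 - 72)
x/y = (72 - 14)/(14 - 10) = 58/4
Simplify: 29:2
= 29:2

29:2


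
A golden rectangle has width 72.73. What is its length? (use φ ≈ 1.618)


φ = (1 + √5) / 2 ≈ 1.618
Length = width × φ = 72.73 × 1.618 = 117.67714
≈ 117.68

117.68


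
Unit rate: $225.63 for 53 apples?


Unit rate = total / quantity
= 225.63 / 53
= $4.26 per unit

$4.26 per unit


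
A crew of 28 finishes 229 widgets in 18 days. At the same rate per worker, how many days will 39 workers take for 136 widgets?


Days ∝ work / workers, so d₂ = d₁ × (m₁/m₂) × (w₂/w₁)
Workers factor (inverse): 28/39 ≈ 0.7179
Work factor (direct): 136/229 ≈ 0.5939
d₂ = 18 × 28/39 × 136/229 = (18 × 28 × 136) / (39 × 229) = 68544/8931
≈ 7.67 days

7.67 days


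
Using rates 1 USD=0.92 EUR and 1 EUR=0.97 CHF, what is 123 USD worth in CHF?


Step 1: 123 USD × 0.92 = 113.16 EUR
Step 2: 113.16 EUR × 0.97 = 109.77 CHF
Implied rate USD→CHF = 0.92 × 0.97 = 0.8924
= 109.77 CHF

109.77 CHF


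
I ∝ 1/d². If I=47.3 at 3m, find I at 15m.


I₁d₁² = I₂d₂²
I₂ = I₁ × (d₁/d₂)²
= 47.3 × (3/15)²
= 47.3 × 9/225
= 425.7/225
= 1.8920

1.8920


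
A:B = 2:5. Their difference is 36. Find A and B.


Let A = 2k, B = 5k.
5k - 2k = 36
3k = 36 → k = 36/3 = 12
A = 2×12 = 24, B = 5×12 = 60
= A = 24, B = 60

A = 24, B = 60


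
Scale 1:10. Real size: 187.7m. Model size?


Model size = real / scale
= 187.7 / 10
= 18.7700 m

18.7700 m


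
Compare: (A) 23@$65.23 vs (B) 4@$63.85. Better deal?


Deal A: $65.23/23 = $2.8361/unit
Deal B: $63.85/4 = $15.9625/unit
A is cheaper per unit
= Deal A

Deal A


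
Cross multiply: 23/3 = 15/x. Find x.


Cross multiply: 23 × x = 3 × 15
23x = 45
x = 45 / 23
= 1.96

1.96


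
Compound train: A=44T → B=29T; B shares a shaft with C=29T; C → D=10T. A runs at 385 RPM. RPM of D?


Stage 1: RPM_B = RPM_A × t_A/t_B = 385 × 44/29 = 16940/29 ≈ 584.14
B and C share a shaft → RPM_C = RPM_B
Stage 2: RPM_D = RPM_C × t_C/t_D = RPM_A × (t_A×t_C)/(t_B×t_D)
Overall ratio = (44×29)/(29×10) = 1276/290
RPM_D = 385 × 1276/290 = 491260/290
= 1694.00 RPM

1694.00 RPM


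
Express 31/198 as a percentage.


Percentage = (part / whole) × 100
= (31 / 198) × 100
≈ 15.66%

15.66%


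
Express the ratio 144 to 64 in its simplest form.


GCD(144, 64) = 16
144/16 : 64/16
= 9:4

9:4


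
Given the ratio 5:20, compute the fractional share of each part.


Total parts = 5 + 20 = 25
First part: 5/25 = 1/5
Second part: 20/25 = 4/5
= 1/5 and 4/5

1/5 and 4/5


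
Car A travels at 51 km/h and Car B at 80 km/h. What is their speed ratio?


Ratio = 51:80
GCD = 1
Simplified = 51:80
Time ratio (same distance) = 80:51
Speed ratio = 51:80

51:80


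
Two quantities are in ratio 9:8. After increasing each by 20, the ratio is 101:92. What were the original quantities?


Let A = 9k, B = 8k.
(9k + 20) / (8k + 20) = 101/92
Cross-multiply: 92(9k + 20) = 101(8k + 20)
828k + 1840 = 808k + 2020
828k - 808k = 2020 - 1840
20k = 180
k = 180/20 = 9
A = 9×9 = 81, B = 8×9 = 72
= A = 81, B = 72

A = 81, B = 72


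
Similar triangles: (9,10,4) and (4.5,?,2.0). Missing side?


Scale factor = 4.5/9 = 0.5
Missing side = 10 × 0.5
= 5.0

5.0


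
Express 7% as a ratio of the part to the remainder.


7% means 7 parts out of 100; remainder = 93
Part : remainder = 7:93
GCD = 1
= 7:93

7:93


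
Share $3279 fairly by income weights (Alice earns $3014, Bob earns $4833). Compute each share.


Total income = 3014 + 4833 = $7847
Alice: $3279 × 3014/7847 = $1259.45
Bob: $3279 × 4833/7847 = $2019.55
= Alice: $1259.45, Bob: $2019.55

Alice: $1259.45, Bob: $2019.55


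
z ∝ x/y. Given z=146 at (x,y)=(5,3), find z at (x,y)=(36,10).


z = k·x/y
Solve for k using the known point: k = z·y/x = 146×3/5 = 438/5 = 87.6000
Now evaluate at x=36, y=10:
z = k × 36 / 10 = (438 × 36) / (5 × 10) = 15768/50
= 315.3600

315.3600


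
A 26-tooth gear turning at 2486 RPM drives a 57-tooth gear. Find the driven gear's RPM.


Gear ratio = 26:57 = 26:57
RPM_B = RPM_A × (teeth_A / teeth_B)
= 2486 × (26/57)
= 1134.0 RPM

1134.0 RPM


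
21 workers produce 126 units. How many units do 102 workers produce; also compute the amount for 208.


Direct proportion: y/x = constant
k = 126/21 = 6.0000
y at x=102: k × 102 = 126 × 102 / 21 = 12852/21 = 612.00
y at x=208: k × 208 = 126 × 208 / 21 = 26208/21 = 1248.00
= 612.00 and 1248.00

612.00 and 1248.00


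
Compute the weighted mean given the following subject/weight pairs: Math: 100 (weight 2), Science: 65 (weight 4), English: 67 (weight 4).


Numerator = 100×2 + 65×4 + 67×4
= 200 + 260 + 268
= 728
Total weight = 10
Weighted avg = 728/10
= 72.80

72.80


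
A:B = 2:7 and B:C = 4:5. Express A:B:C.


Match B: multiply A:B by 4 → 8:28
Multiply B:C by 7 → 28:35
Combined: 8:28:35
GCD = 1
= 8:28:35

8:28:35


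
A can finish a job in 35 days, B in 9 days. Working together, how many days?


Rate of A = 1/35 per day
Rate of B = 1/9 per day
Combined rate = 1/35 + 1/9 = 44/315 ≈ 0.1397 per day
Days = 1 / combined rate = 315/44
≈ 7.16 days

7.16 days


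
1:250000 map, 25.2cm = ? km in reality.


Real distance = map distance × scale
= 25.2cm × 250000
= 6300000 cm = 63000.0 m
= 63.000 km

63.000 km


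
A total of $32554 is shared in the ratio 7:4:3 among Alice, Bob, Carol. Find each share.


Total parts = 7 + 4 + 3 = 14
Alice: 32554 × 7/14 = 16277.00
Bob: 32554 × 4/14 = 9301.14
Carol: 32554 × 3/14 = 6975.86
= Alice: $16277.00, Bob: $9301.14, Carol: $6975.86

Alice: $16277.00, Bob: $9301.14, Carol: $6975.86


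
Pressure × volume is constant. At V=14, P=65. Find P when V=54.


Inverse proportion: x × y = constant
k = 14 × 65 = 910
y₂ = k / 54 = 910 / 54
= 16.85

16.85


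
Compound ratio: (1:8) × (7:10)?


Compound ratio = (1×7) : (8×10)
= 7:80
GCD = 1
= 7:80

7:80


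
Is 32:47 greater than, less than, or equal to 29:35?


32/47 = 0.6809
29/35 = 0.8286
0.6809 < 0.8286, so 32:47 is less
= less than

less than


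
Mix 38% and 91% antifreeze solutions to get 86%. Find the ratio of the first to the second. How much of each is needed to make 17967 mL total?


Let x parts of 38% mix with y parts of 91%.
38x + 91y = 86(x + y)
38x + 91y = 86x + 86y
x(38 - 86) = y(86 - 91)
x/y = (91 - 86)/(86 - 38) = 5/48
Simplify: 5:48
Total parts = 53; one part = 17967/53 = 339.00 mL
38% solution: 5×339.00 = 1695.00 mL
91% solution: 48×339.00 = 16272.00 mL
= ratio 5:48; 1695.00 mL and 16272.00 mL

ratio 5:48; 1695.00 mL and 16272.00 mL


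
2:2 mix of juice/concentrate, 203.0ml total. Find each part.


Total parts = 2 + 2 = 4
juice: 203.0 × 2/4 = 101.5ml
concentrate: 203.0 × 2/4 = 101.5ml
= 101.5ml and 101.5ml

101.5ml and 101.5ml


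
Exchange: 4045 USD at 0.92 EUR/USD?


Amount × rate = 4045 × 0.92
= 3721.40 EUR

3721.40 EUR


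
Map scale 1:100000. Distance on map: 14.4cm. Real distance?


Real distance = map distance × scale
= 14.4cm × 100000
= 1440000 cm = 14400.0 m
= 14.400 km

14.400 km


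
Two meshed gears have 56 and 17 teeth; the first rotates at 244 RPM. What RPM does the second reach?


Gear ratio = 56:17 = 56:17
RPM_B = RPM_A × (teeth_A / teeth_B)
= 244 × (56/17)
= 803.8 RPM

803.8 RPM
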